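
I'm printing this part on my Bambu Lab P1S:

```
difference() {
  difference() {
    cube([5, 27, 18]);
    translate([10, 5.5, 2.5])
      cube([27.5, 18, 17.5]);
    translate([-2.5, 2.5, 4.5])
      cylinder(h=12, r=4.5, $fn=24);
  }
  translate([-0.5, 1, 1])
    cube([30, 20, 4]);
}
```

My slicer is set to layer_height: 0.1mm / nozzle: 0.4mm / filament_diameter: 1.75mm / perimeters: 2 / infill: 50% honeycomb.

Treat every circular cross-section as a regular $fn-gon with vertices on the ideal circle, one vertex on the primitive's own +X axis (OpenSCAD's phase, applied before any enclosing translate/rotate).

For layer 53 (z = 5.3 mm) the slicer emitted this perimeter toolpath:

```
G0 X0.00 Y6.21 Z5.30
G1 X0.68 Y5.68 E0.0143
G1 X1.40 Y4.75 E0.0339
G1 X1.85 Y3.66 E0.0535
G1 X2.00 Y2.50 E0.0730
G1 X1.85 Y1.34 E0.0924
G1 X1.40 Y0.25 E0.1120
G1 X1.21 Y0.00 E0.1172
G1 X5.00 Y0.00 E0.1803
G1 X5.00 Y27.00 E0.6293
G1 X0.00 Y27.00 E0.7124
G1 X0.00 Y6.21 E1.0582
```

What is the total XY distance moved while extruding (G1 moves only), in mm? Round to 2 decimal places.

Sum the Euclidean lengths of each G1 segment: total = 63.63 mm.

63.63 mm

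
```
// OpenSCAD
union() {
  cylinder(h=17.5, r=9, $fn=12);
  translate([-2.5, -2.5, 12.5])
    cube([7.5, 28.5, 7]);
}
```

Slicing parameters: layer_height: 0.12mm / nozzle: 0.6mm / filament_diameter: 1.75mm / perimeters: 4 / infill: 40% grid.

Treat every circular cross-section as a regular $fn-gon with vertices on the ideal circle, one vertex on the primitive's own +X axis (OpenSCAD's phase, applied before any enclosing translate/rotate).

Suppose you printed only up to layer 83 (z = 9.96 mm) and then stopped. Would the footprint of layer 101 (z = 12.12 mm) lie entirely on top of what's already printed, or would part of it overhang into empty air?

entirely on top

Compare the two slices. At z = 9.96: the cylinder: section is a regular 12-gon, circumradius r=9 (area = (12/2)·9.000²·sin(360°/12) = 243.00 mm²); the cube at (-2.5, -2.5) is absent (z outside [12.5, 19.5]); Merging all regions: only the r=9 cylinder is present, so the union is just that shape — area = 243.00 mm². At z = 12.12: the cylinder: section is a regular 12-gon, circumradius r=9 (area = (12/2)·9.000²·sin(360°/12) = 243.00 mm²); the cube at (-2.5, -2.5) is absent (z outside [12.5, 19.5]); Taking the union: only the r=9 cylinder is present, so the union is just that shape — area = 243.00 mm². Checking containment: the cross-section at z = 12.12 is a subset of the cross-section at z = 9.96.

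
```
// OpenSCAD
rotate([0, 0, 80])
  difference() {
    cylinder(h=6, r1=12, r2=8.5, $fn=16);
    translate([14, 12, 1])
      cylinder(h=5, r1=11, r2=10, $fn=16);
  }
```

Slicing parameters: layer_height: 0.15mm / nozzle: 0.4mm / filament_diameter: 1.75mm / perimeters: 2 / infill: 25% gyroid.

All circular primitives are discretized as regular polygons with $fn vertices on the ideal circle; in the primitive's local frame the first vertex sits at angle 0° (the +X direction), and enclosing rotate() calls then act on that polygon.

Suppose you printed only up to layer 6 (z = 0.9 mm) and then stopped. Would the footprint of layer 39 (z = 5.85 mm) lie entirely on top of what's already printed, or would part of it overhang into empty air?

entirely on top

Compare the two slices. At z = 0.9: the cone contributes a regular 16-gon of circumradius 11.475 (interpolated between r1=12 and r2=8.5 at t=0.150) (area = (16/2)·11.475²·sin(360°/16) = 403.12 mm²); the cone at (14, 12) is not intersected at this z (z outside [1, 6]); After the difference (first − rest): none of the subtracted shapes is present at this height, so the cone is unchanged — area = 403.12 mm²; (rotated 80° about Z; rotation is an isometry so areas/perimeters/island counts are preserved). At z = 5.85: the cone: at t=0.975 of its height the radius interpolates to r₁+(r₂−r₁)t = 8.588, giving a regular 16-gon of that circumradius (area = (16/2)·8.588²·sin(360°/16) = 225.77 mm²); the cone at (14, 12): at t=0.970 of its height the radius interpolates to r₁+(r₂−r₁)t = 10.030, giving a regular 16-gon of that circumradius (area = (16/2)·10.030²·sin(360°/16) = 307.99 mm²); Taking the first minus the rest: starting from the cone (225.77 mm²), the cone at (14, 12) misses the remaining region (no effect) — area = 225.77 mm²; (whole slice rotated 80° about Z — lengths, areas and connectivity unchanged). Checking containment: the cross-section at z = 5.85 is a subset of the cross-section at z = 0.9.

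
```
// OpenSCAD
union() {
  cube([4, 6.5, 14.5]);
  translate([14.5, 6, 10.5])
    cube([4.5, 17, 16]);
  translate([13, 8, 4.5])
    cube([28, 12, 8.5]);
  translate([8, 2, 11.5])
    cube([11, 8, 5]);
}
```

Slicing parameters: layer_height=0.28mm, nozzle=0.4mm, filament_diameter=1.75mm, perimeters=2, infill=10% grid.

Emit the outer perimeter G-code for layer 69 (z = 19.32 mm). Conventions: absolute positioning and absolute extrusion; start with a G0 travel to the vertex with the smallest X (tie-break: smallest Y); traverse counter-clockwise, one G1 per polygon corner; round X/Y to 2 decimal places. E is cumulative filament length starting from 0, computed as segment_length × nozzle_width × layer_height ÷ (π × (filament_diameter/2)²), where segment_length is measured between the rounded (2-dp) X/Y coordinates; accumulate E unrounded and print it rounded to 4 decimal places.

At z = 19.32 mm: the cube does not reach this height (z outside [0, 14.5]); the 4.5×17 cube at (14.5, 6) contributes its full rectangle; the cube at (13, 8) does not reach this height (z outside [4.5, 13]); the cube at (8, 2) is absent (z outside [11.5, 16.5]); Combining (union): only the 4.5×17 cube at (14.5, 6) is present, so the union is just that shape — 1 connected region. The outline is a single polygon with 4 vertices. Extrusion per mm of travel: 0.4 × 0.28 / (π × 0.875²) = 0.046564. Accumulating E over each segment gives final E = 2.0023.

G0 X14.50 Y6.00 Z19.32
G1 X19.00 Y6.00 E0.2095
G1 X19.00 Y23.00 E1.0011
G1 X14.50 Y23.00 E1.2107
G1 X14.50 Y6.00 E2.0023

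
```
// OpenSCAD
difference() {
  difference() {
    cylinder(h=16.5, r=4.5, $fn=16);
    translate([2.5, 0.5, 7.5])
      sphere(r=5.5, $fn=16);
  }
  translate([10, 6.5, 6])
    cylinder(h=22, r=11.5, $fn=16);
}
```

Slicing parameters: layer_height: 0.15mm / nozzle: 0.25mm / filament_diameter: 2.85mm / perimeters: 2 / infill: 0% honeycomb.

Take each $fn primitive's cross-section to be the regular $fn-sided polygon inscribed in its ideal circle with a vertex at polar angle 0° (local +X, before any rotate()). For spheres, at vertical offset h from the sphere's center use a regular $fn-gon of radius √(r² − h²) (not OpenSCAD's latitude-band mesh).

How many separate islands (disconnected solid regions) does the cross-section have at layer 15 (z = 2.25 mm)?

1

At z = 2.25 mm: the cylinder: section is a regular 16-gon, circumradius r=4.5; the r=5.5 sphere at (2.5, 0.5) slices to a regular 16-gon of circumradius 1.639 (√(r²−h²) with h=5.25 from center); Taking the first minus the rest: starting from the r=4.5 cylinder, the r=5.5 sphere at (2.5, 0.5) lies wholly inside it (removes its full 8.23 mm² and its 10.23 mm outline becomes a hole wall) — 1 connected region with 1 hole; the cylinder at (10, 6.5) does not reach this height (z outside [6, 28]); After the difference (first − rest): none of the subtracted shapes is present at this height, so the result so far is unchanged — 1 connected region with 1 hole. Overall, the cross-section is one region with 1 hole. Island count = 1.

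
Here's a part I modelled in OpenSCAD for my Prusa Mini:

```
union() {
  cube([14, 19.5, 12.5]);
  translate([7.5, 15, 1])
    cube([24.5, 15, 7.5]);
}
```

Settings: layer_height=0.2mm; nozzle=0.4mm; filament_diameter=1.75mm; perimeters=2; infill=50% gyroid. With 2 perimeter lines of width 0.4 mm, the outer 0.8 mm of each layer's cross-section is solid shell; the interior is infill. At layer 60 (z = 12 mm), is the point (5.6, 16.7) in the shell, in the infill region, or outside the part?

At z = 12 mm: the cube is present — its section is the full 14×19.5 rectangle; the cube at (7.5, 15) does not reach this height (z outside [1, 8.5]); Taking the union: only the 14×19.5 cube is present, so the union is just that shape — 1 connected region. Overall, the cross-section is a single solid region. The nearest boundary edge runs (14.00, 19.50)→(0.00, 19.50); distance from the point to it = 2.80 mm. The point is inside the cross-section and 2.80 mm from the nearest boundary — more than the 0.8 mm shell width (2 × 0.4), so it's in the infill interior.

infill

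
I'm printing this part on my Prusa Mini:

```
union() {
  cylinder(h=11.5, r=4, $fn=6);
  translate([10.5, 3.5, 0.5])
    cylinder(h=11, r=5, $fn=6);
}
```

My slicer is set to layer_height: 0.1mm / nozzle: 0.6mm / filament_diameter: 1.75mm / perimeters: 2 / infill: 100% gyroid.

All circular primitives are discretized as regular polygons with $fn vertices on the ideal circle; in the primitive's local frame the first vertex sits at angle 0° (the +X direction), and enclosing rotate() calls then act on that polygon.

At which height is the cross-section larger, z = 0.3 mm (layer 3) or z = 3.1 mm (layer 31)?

layer 31 (z = 3.1 mm)

Layer 3 (z = 0.3): the r=4 cylinder gives a regular 6-gon of circumradius 4 (constant along its height) (area = (6/2)·4.000²·sin(360°/6) = 41.57 mm²); the cylinder at (10.5, 3.5) is absent (z outside [0.5, 11.5]); Combining (union): only the r=4 cylinder is present, so the union is just that shape — area = 41.57 mm². So its area = 41.57 mm². Layer 31 (z = 3.1): the r=4 cylinder contributes a regular 6-gon of circumradius 4 (area = (6/2)·4.000²·sin(360°/6) = 41.57 mm²); the r=5 cylinder at (10.5, 3.5) gives a regular 6-gon of circumradius 5 (constant along its height) (area = (6/2)·5.000²·sin(360°/6) = 64.95 mm²); Merging all regions: the 2 present regions are separate (no shared area or edge), so areas and boundary lengths simply add and each stays a separate island — area = 106.52 mm². So its area = 106.52 mm². Layer 31 is larger (106.52 vs 41.57 mm²).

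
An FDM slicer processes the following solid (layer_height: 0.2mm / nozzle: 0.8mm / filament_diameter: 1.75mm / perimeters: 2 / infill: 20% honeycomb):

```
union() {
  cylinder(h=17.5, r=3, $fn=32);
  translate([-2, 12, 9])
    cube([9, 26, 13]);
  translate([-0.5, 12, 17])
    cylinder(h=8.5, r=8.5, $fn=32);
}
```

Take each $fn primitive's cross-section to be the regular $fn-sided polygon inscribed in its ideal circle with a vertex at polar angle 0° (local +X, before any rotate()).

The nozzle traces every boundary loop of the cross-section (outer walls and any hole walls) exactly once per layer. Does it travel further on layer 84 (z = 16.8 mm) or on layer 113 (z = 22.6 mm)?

Layer 84 (z = 16.8): the r=3 cylinder contributes a regular 32-gon of circumradius 3 (perimeter = 2·32·3.000·sin(180°/32) = 18.82 mm); the 9×26 cube at (-2, 12) contributes its full rectangle (perimeter 70.00 mm); the cylinder at (-0.5, 12) is not intersected at this z (z outside [17, 25.5]); Merging all regions: the 2 present regions are separate (no shared area or edge), so areas and boundary lengths simply add and each stays a separate island — boundary = 88.82 mm. So its perimeter = 88.82 mm. Layer 113 (z = 22.6): the cylinder is not intersected at this z (z outside [0, 17.5]); the cube at (-2, 12) is absent (z outside [9, 22]); the r=8.5 cylinder at (-0.5, 12) gives a regular 32-gon of circumradius 8.5 (constant along its height) (perimeter = 2·32·8.500·sin(180°/32) = 53.32 mm); Combining (union): only the r=8.5 cylinder at (-0.5, 12) is present, so the union is just that shape — boundary = 53.32 mm. So its perimeter = 53.32 mm. Layer 84 is larger (88.82 vs 53.32 mm).

layer 84 (z = 16.8 mm)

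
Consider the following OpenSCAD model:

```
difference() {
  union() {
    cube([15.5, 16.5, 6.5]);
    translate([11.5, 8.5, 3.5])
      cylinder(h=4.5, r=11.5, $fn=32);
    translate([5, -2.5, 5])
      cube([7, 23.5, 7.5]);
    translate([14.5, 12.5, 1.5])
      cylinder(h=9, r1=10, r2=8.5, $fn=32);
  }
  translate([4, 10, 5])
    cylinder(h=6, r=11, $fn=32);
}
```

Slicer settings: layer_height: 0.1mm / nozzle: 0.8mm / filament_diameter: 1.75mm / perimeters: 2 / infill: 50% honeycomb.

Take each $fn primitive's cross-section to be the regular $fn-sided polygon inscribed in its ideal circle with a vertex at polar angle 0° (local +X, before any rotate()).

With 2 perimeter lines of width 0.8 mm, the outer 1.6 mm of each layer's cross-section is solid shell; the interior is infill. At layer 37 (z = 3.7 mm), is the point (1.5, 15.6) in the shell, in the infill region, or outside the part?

At z = 3.7 mm: the cube (footprint 15.5×16.5) is included at this height; the r=11.5 cylinder at (11.5, 8.5) contributes a regular 32-gon of circumradius 11.5; the cube at (5, -2.5) does not reach this height (z outside [5, 12.5]); the cone at (14.5, 12.5) contributes a regular 32-gon of circumradius 9.633 (interpolated between r1=10 and r2=8.5 at t=0.244); Merging all regions: the regions partially overlap (shared area 476.50 mm²), so overlapping operands fuse into one piece — 1 connected region; the cylinder at (4, 10) does not reach this height (z outside [5, 11]); Subtracting the remaining from the first: none of the subtracted shapes is present at this height, so the result so far is unchanged — 1 connected region. Overall, the cross-section is a single solid region. The nearest boundary edge runs (0.00, 16.50)→(3.26, 16.50); distance from the point to it = 0.90 mm. The point is inside the cross-section, 0.90 mm from the nearest boundary — within the 1.6 mm shell band (2 × 0.8).

shell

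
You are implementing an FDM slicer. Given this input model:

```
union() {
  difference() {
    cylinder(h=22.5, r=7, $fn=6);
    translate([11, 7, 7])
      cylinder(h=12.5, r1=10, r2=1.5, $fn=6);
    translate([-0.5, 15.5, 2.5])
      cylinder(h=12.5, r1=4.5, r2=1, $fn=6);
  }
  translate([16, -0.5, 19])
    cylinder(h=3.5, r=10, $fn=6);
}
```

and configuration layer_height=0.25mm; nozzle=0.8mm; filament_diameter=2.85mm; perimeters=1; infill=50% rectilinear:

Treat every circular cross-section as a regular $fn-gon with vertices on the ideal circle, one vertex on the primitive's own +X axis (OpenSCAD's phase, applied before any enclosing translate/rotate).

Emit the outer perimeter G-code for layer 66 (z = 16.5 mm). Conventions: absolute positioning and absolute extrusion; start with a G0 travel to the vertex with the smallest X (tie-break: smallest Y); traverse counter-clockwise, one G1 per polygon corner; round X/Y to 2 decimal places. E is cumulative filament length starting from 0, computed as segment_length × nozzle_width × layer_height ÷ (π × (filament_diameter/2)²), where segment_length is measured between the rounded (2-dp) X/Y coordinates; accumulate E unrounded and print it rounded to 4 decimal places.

At z = 16.5 mm: the r=7 cylinder contributes a regular 6-gon of circumradius 7; the cone at (11, 7) contributes a regular 6-gon of circumradius 3.540 (interpolated between r1=10 and r2=1.5 at t=0.760); the cone at (-0.5, 15.5) is absent (z outside [2.5, 15]); Subtracting the remaining from the first: starting from the r=7 cylinder, the cone at (11, 7) misses the remaining region (no effect) — 1 connected region; the cylinder at (16, -0.5) does not reach this height (z outside [19, 22.5]); Combining (union): only that combined region is present, so the union is just that shape — 1 connected region. The outline is a single polygon with 6 vertices. Extrusion per mm of travel: 0.8 × 0.25 / (π × 1.425²) = 0.031351. Accumulating E over each segment gives final E = 1.3165.

G0 X-7.00 Y0.00 Z16.50
G1 X-3.50 Y-6.06 E0.2194
G1 X3.50 Y-6.06 E0.4389
G1 X7.00 Y0.00 E0.6583
G1 X3.50 Y6.06 E0.8776
G1 X-3.50 Y6.06 E1.0971
G1 X-7.00 Y0.00 E1.3165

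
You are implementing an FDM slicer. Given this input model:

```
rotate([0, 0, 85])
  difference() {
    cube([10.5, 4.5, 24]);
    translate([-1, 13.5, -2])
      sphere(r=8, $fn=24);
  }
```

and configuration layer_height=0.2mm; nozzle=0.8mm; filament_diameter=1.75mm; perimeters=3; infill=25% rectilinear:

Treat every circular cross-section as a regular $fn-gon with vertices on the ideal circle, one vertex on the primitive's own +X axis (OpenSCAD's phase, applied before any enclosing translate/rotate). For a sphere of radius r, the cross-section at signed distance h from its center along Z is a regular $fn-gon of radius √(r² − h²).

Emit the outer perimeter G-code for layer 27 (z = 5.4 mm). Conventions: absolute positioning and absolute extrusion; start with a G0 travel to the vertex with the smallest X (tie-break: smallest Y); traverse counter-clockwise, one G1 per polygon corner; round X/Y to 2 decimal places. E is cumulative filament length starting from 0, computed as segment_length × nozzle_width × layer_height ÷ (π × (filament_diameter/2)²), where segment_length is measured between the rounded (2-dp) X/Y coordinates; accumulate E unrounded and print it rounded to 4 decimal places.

G0 X-4.48 Y0.39 Z5.40
G1 X0.00 Y0.00 E0.2991
G1 X0.92 Y10.46 E0.9976
G1 X-3.57 Y10.85 E1.2974
G1 X-4.48 Y0.39 E1.9959

At z = 5.4 mm: the cube is present — its section is the full 10.5×4.5 rectangle; the sphere at (-1, 13.5): section is a regular 24-gon, circumradius = √(r²−h²) = √(8²−7.4²) = 3.040; After the difference (first − rest): starting from the 10.5×4.5 cube, the r=8 sphere at (-1, 13.5) misses the remaining region (no effect) — 1 connected region; (whole slice rotated 85° about Z — lengths, areas and connectivity unchanged). The outline is a single polygon with 4 vertices. Extrusion per mm of travel: 0.8 × 0.2 / (π × 0.875²) = 0.066520. Accumulating E over each segment gives final E = 1.9959.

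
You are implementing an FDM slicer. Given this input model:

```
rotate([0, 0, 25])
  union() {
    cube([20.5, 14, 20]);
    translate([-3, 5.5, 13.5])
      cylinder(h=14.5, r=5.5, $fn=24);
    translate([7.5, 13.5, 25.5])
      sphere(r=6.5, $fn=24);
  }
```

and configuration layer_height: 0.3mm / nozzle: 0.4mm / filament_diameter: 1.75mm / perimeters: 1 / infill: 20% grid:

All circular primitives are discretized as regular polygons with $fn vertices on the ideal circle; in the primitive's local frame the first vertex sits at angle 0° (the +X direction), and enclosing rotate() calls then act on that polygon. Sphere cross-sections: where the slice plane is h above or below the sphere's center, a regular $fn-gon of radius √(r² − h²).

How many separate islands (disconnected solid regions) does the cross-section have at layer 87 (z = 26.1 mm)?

At z = 26.1 mm: the cube is absent (z outside [0, 20]); the cylinder at (-3, 5.5): section is a regular 24-gon, circumradius r=5.5; the r=6.5 sphere at (7.5, 13.5) slices to a regular 24-gon of circumradius 6.472 (√(r²−h²) with h=0.6 from center); Taking the union: the 2 present regions are separate (no shared area or edge), so areas and boundary lengths simply add and each stays a separate island — 2 connected regions; (rotated 25° about Z; rotation is an isometry so areas/perimeters/island counts are preserved). Overall, the cross-section has 2 separate islands. Island count = 2.

2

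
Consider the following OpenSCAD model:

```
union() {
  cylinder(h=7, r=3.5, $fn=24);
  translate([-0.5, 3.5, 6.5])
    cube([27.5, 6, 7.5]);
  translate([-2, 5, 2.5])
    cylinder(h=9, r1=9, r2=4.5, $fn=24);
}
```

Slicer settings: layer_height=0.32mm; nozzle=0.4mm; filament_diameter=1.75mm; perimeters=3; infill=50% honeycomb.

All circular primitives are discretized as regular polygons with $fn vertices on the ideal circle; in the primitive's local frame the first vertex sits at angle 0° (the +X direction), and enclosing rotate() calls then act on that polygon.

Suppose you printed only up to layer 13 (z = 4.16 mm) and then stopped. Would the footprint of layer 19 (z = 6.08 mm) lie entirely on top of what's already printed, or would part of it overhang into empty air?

entirely on top

Compare the two slices. At z = 4.16: the r=3.5 cylinder contributes a regular 24-gon of circumradius 3.5 (area = (24/2)·3.500²·sin(360°/24) = 38.05 mm²); the cube at (-0.5, 3.5) is absent (z outside [6.5, 14]); the cone at (-2, 5): at t=0.184 of its height the radius interpolates to r₁+(r₂−r₁)t = 8.170, giving a regular 24-gon of that circumradius (area = (24/2)·8.170²·sin(360°/24) = 207.31 mm²); Taking the union: the regions partially overlap — summed areas 245.36 mm² minus the doubly-counted overlap 35.31 mm² gives 210.05 mm² — area = 210.05 mm². At z = 6.08: the r=3.5 cylinder contributes a regular 24-gon of circumradius 3.5 (area = (24/2)·3.500²·sin(360°/24) = 38.05 mm²); the cube at (-0.5, 3.5) is absent (z outside [6.5, 14]); the cone at (-2, 5): at t=0.398 of its height the radius interpolates to r₁+(r₂−r₁)t = 7.210, giving a regular 24-gon of that circumradius (area = (24/2)·7.210²·sin(360°/24) = 161.45 mm²); Merging all regions: the regions partially overlap — summed areas 199.50 mm² minus the doubly-counted overlap 29.34 mm² gives 170.16 mm² — area = 170.16 mm². Checking containment: the cross-section at z = 6.08 is a subset of the cross-section at z = 4.16.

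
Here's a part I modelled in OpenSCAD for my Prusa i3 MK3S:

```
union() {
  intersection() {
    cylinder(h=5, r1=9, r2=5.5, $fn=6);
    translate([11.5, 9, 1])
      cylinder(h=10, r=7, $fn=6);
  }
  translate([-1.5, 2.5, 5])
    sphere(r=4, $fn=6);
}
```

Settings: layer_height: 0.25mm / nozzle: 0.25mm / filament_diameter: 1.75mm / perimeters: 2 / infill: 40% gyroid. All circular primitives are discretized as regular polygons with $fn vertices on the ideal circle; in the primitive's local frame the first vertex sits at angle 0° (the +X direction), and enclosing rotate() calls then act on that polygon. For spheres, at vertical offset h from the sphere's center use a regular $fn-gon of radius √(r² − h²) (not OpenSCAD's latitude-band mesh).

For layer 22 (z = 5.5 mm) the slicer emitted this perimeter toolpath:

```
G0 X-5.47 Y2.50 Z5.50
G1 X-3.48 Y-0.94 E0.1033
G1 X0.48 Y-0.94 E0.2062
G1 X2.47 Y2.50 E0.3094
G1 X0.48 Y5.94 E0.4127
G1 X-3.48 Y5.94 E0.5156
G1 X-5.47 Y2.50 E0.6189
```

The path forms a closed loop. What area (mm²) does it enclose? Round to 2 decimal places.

40.94 mm²

Apply the shoelace formula to the sequence of (X, Y) vertices; enclosed area = 40.94 mm².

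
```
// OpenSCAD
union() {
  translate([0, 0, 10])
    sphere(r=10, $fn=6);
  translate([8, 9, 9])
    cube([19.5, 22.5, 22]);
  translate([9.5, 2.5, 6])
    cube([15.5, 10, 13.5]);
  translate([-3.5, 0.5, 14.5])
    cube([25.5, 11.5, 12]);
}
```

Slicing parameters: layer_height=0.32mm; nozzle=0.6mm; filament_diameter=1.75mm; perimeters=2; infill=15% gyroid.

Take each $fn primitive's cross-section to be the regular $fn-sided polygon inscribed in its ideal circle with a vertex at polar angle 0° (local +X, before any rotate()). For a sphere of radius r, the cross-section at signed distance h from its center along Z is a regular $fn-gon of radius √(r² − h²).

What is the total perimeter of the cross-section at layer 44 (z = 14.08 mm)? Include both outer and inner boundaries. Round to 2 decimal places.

151.78 mm

At z = 14.08 mm: the sphere: section is a regular 6-gon, circumradius = √(r²−h²) = √(10²−4.08²) = 9.130 (perimeter = 2·6·9.130·sin(180°/6) = 54.78 mm); the cube at (8, 9) (footprint 19.5×22.5) is included at this height (perimeter 84.00 mm); the 15.5×10 cube at (9.5, 2.5) contributes its full rectangle (perimeter 51.00 mm); the cube at (-3.5, 0.5) is absent (z outside [14.5, 26.5]); Merging all regions: the regions partially overlap (shared area 54.25 mm²), so the edge portions inside another operand are dropped and the merged outline is re-measured after clipping — boundary = 151.78 mm. Overall, the cross-section has 2 separate islands. Total boundary length (outer) = 151.78 mm.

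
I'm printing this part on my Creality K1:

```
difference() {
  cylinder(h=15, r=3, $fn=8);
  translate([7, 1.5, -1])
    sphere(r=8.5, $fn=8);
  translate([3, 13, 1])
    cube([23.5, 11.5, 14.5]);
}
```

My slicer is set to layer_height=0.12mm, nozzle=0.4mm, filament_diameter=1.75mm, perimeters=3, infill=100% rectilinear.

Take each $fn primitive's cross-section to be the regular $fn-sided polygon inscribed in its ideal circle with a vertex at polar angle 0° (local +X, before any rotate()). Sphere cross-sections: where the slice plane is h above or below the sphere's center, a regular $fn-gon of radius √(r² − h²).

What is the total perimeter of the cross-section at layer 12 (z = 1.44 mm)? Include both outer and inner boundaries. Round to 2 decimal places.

15.11 mm

At z = 1.44 mm: the cylinder: section is a regular 8-gon, circumradius r=3 (perimeter = 2·8·3.000·sin(180°/8) = 18.37 mm); the sphere at (7, 1.5): section is a regular 8-gon, circumradius = √(r²−h²) = √(8.5²−2.44²) = 8.142 (perimeter = 2·8·8.142·sin(180°/8) = 49.85 mm); the 23.5×11.5 cube at (3, 13) contributes its full rectangle (perimeter 70.00 mm); Taking the first minus the rest: starting from the r=3 cylinder, the r=8.5 sphere at (7, 1.5) partially overlaps it — only the 14.95 mm² overlap (of its 187.51 mm²) is removed, clipping the outline; the 23.5×11.5 cube at (3, 13) misses the remaining region (no effect) — boundary = 15.11 mm. Overall, the cross-section is a single solid region. Total boundary length (outer) = 15.11 mm.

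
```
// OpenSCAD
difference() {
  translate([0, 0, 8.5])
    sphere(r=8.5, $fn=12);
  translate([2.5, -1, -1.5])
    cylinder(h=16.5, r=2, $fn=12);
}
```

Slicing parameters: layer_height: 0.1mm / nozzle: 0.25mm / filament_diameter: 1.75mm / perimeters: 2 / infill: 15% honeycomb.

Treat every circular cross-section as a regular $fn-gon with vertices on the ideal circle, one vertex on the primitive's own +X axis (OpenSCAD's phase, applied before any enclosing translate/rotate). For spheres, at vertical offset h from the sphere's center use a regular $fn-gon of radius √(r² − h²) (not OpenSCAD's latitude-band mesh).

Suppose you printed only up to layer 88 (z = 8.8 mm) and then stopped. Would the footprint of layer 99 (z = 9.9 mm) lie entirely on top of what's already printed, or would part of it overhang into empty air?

entirely on top

Compare the two slices. At z = 8.8: the r=8.5 sphere slices to a regular 12-gon of circumradius 8.495 (√(r²−h²) with h=0.3 from center) (area = (12/2)·8.495²·sin(360°/12) = 216.48 mm²); the r=2 cylinder at (2.5, -1) contributes a regular 12-gon of circumradius 2 (area = (12/2)·2.000²·sin(360°/12) = 12.00 mm²); After the difference (first − rest): starting from the r=8.5 sphere (216.48 mm²), the r=2 cylinder at (2.5, -1) lies wholly inside it (removes its full 12.00 mm² and its 12.42 mm outline becomes a hole wall) — area = 204.48 mm². At z = 9.9: the sphere: section is a regular 12-gon, circumradius = √(r²−h²) = √(8.5²−1.4²) = 8.384 (area = (12/2)·8.384²·sin(360°/12) = 210.87 mm²); the r=2 cylinder at (2.5, -1) gives a regular 12-gon of circumradius 2 (constant along its height) (area = (12/2)·2.000²·sin(360°/12) = 12.00 mm²); Taking the first minus the rest: starting from the r=8.5 sphere (210.87 mm²), the r=2 cylinder at (2.5, -1) lies wholly inside it (removes its full 12.00 mm² and its 12.42 mm outline becomes a hole wall) — area = 198.87 mm². Checking containment: the cross-section at z = 9.9 is a subset of the cross-section at z = 8.8.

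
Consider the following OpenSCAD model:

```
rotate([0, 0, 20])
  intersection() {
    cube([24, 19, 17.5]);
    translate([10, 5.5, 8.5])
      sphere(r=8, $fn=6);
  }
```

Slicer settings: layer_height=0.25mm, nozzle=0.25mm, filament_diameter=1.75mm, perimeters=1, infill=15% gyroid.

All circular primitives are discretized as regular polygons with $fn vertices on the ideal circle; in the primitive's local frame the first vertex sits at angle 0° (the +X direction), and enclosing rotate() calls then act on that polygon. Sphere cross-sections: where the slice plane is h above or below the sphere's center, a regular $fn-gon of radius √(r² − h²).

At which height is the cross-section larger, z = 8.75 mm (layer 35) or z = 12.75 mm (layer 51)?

layer 35 (z = 8.75 mm)

Layer 35 (z = 8.75): the cube is present — its section is the full 24×19 rectangle (area 456.00 mm²); the sphere at (10, 5.5): section is a regular 6-gon, circumradius = √(r²−h²) = √(8²−0.25²) = 7.996 (area = (6/2)·7.996²·sin(360°/6) = 166.11 mm²); Taking the intersection: the r=8 sphere at (10, 5.5) partially overlaps the 24×19 cube; clipping to the common part keeps 153.55 mm² — area = 153.55 mm²; (whole slice rotated 20° about Z — lengths, areas and connectivity unchanged). So its area = 153.55 mm². Layer 51 (z = 12.75): the cube (footprint 24×19) is included at this height (area 456.00 mm²); the r=8 sphere at (10, 5.5) slices to a regular 6-gon of circumradius 6.778 (√(r²−h²) with h=4.25 from center) (area = (6/2)·6.778²·sin(360°/6) = 119.35 mm²); After intersecting: the r=8 sphere at (10, 5.5) partially overlaps the 24×19 cube; clipping to the common part keeps 116.76 mm² — area = 116.76 mm²; (whole slice rotated 20° about Z — lengths, areas and connectivity unchanged). So its area = 116.76 mm². Layer 35 is larger (153.55 vs 116.76 mm²).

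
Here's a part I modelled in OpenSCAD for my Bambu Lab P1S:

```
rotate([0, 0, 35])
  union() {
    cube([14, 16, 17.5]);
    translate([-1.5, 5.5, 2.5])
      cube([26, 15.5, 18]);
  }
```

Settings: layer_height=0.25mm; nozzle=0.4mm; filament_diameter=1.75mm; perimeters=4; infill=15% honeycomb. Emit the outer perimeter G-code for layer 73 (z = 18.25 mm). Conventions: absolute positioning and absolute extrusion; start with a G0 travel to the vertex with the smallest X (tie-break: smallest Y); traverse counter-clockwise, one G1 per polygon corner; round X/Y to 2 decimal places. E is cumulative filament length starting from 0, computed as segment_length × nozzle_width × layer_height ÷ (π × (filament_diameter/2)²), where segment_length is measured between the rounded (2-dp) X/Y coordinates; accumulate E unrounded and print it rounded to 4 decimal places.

G0 X-13.27 Y16.34 Z18.25
G1 X-4.38 Y3.64 E0.6445
G1 X16.91 Y18.56 E1.7254
G1 X8.02 Y31.25 E2.3695
G1 X-13.27 Y16.34 E3.4501

At z = 18.25 mm: the cube does not reach this height (z outside [0, 17.5]); the 26×15.5 cube at (-1.5, 5.5) contributes its full rectangle; Taking the union: only the 26×15.5 cube at (-1.5, 5.5) is present, so the union is just that shape — 1 connected region; (whole slice rotated 35° about Z — lengths, areas and connectivity unchanged). The outline is a single polygon with 4 vertices. Extrusion per mm of travel: 0.4 × 0.25 / (π × 0.875²) = 0.041575. Accumulating E over each segment gives final E = 3.4501.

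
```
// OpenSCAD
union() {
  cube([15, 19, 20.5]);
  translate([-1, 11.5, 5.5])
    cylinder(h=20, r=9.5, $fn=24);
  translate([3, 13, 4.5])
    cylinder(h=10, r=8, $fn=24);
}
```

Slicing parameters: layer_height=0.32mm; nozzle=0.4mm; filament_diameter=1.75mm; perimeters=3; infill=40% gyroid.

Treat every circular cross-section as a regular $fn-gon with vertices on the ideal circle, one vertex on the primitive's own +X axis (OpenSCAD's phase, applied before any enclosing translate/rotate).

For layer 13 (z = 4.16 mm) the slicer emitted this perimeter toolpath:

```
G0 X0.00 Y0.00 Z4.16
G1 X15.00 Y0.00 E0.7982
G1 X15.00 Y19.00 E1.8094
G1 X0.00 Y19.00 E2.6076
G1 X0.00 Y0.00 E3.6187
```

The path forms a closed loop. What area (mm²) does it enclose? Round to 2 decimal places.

Apply the shoelace formula to the sequence of (X, Y) vertices; enclosed area = 285.00 mm².

285.00 mm²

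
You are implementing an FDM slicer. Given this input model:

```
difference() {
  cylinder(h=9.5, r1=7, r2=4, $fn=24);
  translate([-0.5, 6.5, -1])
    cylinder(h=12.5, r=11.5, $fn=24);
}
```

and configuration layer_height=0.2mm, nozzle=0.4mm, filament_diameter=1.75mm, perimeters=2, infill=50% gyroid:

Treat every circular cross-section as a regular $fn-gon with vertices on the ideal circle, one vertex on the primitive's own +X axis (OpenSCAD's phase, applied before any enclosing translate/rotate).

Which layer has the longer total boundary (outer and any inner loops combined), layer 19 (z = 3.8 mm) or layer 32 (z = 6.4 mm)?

layer 19 (z = 3.8 mm)

Layer 19 (z = 3.8): the cone (r1=7→r2=4) has section circumradius 5.800 here — a regular 24-gon (perimeter = 2·24·5.800·sin(180°/24) = 36.34 mm); the r=11.5 cylinder at (-0.5, 6.5) gives a regular 24-gon of circumradius 11.5 (constant along its height) (perimeter = 2·24·11.500·sin(180°/24) = 72.05 mm); Taking the first minus the rest: starting from the cone, the r=11.5 cylinder at (-0.5, 6.5) partially overlaps it — only the 99.77 mm² overlap (of its 410.75 mm²) is removed, clipping the outline — boundary = 16.47 mm. So its perimeter = 16.47 mm. Layer 32 (z = 6.4): the cone (r1=7→r2=4) has section circumradius 4.979 here — a regular 24-gon (perimeter = 2·24·4.979·sin(180°/24) = 31.19 mm); the cylinder at (-0.5, 6.5): section is a regular 24-gon, circumradius r=11.5 (perimeter = 2·24·11.500·sin(180°/24) = 72.05 mm); After the difference (first − rest): starting from the cone, the r=11.5 cylinder at (-0.5, 6.5) partially overlaps it — only the 76.93 mm² overlap (of its 410.75 mm²) is removed, clipping the outline — boundary = 3.27 mm. So its perimeter = 3.27 mm. Layer 19 is larger (16.47 vs 3.27 mm).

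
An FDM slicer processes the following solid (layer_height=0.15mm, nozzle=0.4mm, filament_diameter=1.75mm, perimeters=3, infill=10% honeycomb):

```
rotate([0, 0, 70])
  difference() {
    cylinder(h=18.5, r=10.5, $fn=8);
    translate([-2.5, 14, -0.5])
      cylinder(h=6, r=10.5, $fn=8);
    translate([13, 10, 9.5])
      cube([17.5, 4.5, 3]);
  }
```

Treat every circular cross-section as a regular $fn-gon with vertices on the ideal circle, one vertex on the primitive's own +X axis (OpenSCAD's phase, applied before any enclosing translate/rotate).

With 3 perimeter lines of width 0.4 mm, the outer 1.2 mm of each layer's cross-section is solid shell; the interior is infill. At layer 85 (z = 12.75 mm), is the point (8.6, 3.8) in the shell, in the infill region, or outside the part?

shell

At z = 12.75 mm: the r=10.5 cylinder contributes a regular 8-gon of circumradius 10.5; the cylinder at (-2.5, 14) does not reach this height (z outside [-0.5, 5.5]); the cube at (13, 10) is not intersected at this z (z outside [9.5, 12.5]); Taking the first minus the rest: none of the subtracted shapes is present at this height, so the r=10.5 cylinder is unchanged — 1 connected region; (whole slice rotated 70° about Z — lengths, areas and connectivity unchanged). Overall, the cross-section is a single solid region. Undo the 70° rotation: the query point maps to (6.512, -6.782) in the un-rotated model frame. The nearest boundary edge runs (-0.00, -10.50)→(7.42, -7.42); distance from the point to it = 0.94 mm. The point is inside the cross-section, 0.94 mm from the nearest boundary — within the 1.2 mm shell band (3 × 0.4).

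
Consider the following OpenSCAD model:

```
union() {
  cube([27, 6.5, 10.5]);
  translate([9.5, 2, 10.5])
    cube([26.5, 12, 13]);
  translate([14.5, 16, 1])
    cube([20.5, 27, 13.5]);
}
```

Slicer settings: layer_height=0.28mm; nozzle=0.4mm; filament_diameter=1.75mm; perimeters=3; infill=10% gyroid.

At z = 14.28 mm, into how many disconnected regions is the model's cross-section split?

At z = 14.28 mm: the cube is absent (z outside [0, 10.5]); the cube at (9.5, 2) (footprint 26.5×12) is included at this height; the 20.5×27 cube at (14.5, 16) contributes its full rectangle; Combining (union): the 2 present regions are separate (no shared area or edge), so areas and boundary lengths simply add and each stays a separate island — 2 connected regions. The result has 2 disconnected regions.

2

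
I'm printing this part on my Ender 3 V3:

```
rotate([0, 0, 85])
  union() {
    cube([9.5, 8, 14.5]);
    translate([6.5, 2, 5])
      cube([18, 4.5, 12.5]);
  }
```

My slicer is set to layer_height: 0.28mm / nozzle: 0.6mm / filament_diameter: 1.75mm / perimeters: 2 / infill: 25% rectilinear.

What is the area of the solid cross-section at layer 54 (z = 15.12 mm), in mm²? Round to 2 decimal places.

At z = 15.12 mm: the cube is absent (z outside [0, 14.5]); the cube at (6.5, 2) (footprint 18×4.5) is included at this height (area 81.00 mm²); Taking the union: only the 18×4.5 cube at (6.5, 2) is present, so the union is just that shape — area = 81.00 mm²; (whole slice rotated 85° about Z — lengths, areas and connectivity unchanged). Overall, the cross-section is a single solid region. Net area = 81.00 mm².

81.00 mm²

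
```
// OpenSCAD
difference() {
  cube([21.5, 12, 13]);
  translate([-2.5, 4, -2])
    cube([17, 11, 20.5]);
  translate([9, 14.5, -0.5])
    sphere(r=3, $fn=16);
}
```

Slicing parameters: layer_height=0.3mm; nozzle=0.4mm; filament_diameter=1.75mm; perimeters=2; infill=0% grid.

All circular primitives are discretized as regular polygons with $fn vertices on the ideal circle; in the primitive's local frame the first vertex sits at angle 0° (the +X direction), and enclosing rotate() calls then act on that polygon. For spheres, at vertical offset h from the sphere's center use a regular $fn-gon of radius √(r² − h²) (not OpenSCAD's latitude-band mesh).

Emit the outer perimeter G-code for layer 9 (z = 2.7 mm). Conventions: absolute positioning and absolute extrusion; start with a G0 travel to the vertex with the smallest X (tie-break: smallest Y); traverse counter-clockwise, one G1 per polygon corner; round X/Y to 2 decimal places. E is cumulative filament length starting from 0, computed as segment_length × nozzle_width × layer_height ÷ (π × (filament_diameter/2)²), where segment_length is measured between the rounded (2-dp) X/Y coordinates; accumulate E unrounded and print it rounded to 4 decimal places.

At z = 2.7 mm: the cube is present — its section is the full 21.5×12 rectangle; the cube at (-2.5, 4) is present — its section is the full 17×11 rectangle; the sphere at (9, 14.5) is not intersected at this z (|z−center|=3.200 > r=3); Subtracting the remaining from the first: starting from the 21.5×12 cube, the 17×11 cube at (-2.5, 4) partially overlaps it — only the 116.00 mm² overlap (of its 187.00 mm²) is removed, clipping the outline — 1 connected region. The outline is a single polygon with 6 vertices. Extrusion per mm of travel: 0.4 × 0.3 / (π × 0.875²) = 0.049890. Accumulating E over each segment gives final E = 3.3426.

G0 X0.00 Y0.00 Z2.70
G1 X21.50 Y0.00 E1.0726
G1 X21.50 Y12.00 E1.6713
G1 X14.50 Y12.00 E2.0206
G1 X14.50 Y4.00 E2.4197
G1 X0.00 Y4.00 E3.1431
G1 X0.00 Y0.00 E3.3426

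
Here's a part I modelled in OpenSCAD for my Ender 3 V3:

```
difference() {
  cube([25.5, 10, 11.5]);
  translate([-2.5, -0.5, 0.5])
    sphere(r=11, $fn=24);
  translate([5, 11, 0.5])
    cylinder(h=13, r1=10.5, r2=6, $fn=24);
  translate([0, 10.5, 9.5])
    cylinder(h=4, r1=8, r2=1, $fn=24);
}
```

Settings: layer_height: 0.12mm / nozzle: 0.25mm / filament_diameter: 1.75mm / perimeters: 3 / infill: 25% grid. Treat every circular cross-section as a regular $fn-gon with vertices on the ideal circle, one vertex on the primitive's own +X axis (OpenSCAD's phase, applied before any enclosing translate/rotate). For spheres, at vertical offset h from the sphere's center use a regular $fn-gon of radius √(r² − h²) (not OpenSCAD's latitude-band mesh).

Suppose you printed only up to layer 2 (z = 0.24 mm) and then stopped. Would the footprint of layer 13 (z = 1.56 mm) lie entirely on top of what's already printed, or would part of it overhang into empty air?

Compare the two slices. At z = 0.24: the 25.5×10 cube contributes its full rectangle (area 255.00 mm²); the r=11 sphere at (-2.5, -0.5) contributes a regular 24-gon of circumradius √(11²−0.26²) = 10.997 (area = (24/2)·10.997²·sin(360°/24) = 375.60 mm²); the cone at (5, 11) does not reach this height (z outside [0.5, 13.5]); the cone at (0, 10.5) is not intersected at this z (z outside [9.5, 13.5]); Subtracting the remaining from the first: starting from the 25.5×10 cube (255.00 mm²), the r=11 sphere at (-2.5, -0.5) partially overlaps it — only the 62.52 mm² overlap (of its 375.60 mm²) is removed, clipping the outline — area = 192.48 mm². At z = 1.56: the cube (footprint 25.5×10) is included at this height (area 255.00 mm²); the r=11 sphere at (-2.5, -0.5) slices to a regular 24-gon of circumradius 10.949 (√(r²−h²) with h=1.06 from center) (area = (24/2)·10.949²·sin(360°/24) = 372.32 mm²); the cone at (5, 11): at t=0.082 of its height the radius interpolates to r₁+(r₂−r₁)t = 10.133, giving a regular 24-gon of that circumradius (area = (24/2)·10.133²·sin(360°/24) = 318.90 mm²); the cone at (0, 10.5) does not reach this height (z outside [9.5, 13.5]); Subtracting the remaining from the first: starting from the 25.5×10 cube (255.00 mm²), the r=11 sphere at (-2.5, -0.5) partially overlaps it — only the 61.87 mm² overlap (of its 372.32 mm²) is removed, clipping the outline; the cone at (5, 11) partially overlaps it — only the 61.41 mm² overlap (of its 318.90 mm²) is removed, clipping the outline — area = 131.72 mm². Checking containment: the cross-section at z = 1.56 is a subset of the cross-section at z = 0.24.

entirely on top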